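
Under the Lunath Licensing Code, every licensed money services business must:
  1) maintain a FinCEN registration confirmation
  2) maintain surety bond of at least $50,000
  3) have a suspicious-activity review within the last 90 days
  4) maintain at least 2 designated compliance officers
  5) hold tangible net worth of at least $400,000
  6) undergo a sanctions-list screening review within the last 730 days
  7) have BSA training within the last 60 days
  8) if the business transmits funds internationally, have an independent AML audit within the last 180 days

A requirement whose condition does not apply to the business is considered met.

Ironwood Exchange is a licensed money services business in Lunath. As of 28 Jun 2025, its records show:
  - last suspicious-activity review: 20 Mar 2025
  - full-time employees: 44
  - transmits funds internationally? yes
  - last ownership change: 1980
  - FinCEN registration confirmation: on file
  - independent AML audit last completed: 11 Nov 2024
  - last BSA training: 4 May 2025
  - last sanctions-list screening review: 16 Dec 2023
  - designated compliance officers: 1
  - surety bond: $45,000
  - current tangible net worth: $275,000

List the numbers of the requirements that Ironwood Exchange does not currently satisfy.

1. FinCEN registration confirmation present → met
2. surety bond $45,000 < $50,000 → not met
3. suspicious-activity review 100 days ago vs limit 90 → not met
4. designated compliance officers 1 < 2 → not met
5. tangible net worth $275,000 < $400,000 → not met
6. sanctions-list screening review 560 days ago vs limit 730 → met
7. BSA training 55 days ago vs limit 60 → met
8. condition 'transmits funds internationally' holds; independent AML audit 229 days ago vs limit 180 → not met
Not met: 2, 3, 4, 5, 8

2, 3, 4, 5, 8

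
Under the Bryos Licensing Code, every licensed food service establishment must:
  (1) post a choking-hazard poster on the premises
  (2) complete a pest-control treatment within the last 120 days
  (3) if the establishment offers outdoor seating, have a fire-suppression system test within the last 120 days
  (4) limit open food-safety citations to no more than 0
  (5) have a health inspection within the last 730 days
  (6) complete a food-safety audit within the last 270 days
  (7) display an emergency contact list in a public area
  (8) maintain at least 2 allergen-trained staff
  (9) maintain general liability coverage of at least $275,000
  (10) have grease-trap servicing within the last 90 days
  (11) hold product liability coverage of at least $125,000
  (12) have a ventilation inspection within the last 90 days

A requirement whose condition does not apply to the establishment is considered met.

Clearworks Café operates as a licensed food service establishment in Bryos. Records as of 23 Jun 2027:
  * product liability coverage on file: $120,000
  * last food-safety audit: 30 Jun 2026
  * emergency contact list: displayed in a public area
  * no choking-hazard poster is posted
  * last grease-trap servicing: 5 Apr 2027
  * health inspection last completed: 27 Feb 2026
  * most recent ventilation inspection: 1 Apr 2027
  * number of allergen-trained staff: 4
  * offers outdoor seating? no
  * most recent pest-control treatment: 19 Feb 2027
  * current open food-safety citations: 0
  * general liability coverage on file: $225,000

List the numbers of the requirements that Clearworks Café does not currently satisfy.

1, 2, 6, 9, 11

1. choking-hazard poster absent → not met
2. pest-control treatment 124 days ago vs limit 120 → not met
3. condition 'offers outdoor seating' does not hold → requirement n/a → met
4. open food-safety citations 0 ≤ 0 → met
5. health inspection 481 days ago vs limit 730 → met
6. food-safety audit 358 days ago vs limit 270 → not met
7. emergency contact list present → met
8. allergen-trained staff 4 ≥ 2 → met
9. general liability coverage $225,000 < $275,000 → not met
10. grease-trap servicing 79 days ago vs limit 90 → met
11. product liability coverage $120,000 < $125,000 → not met
12. ventilation inspection 83 days ago vs limit 90 → met
Not met: 1, 2, 6, 9, 11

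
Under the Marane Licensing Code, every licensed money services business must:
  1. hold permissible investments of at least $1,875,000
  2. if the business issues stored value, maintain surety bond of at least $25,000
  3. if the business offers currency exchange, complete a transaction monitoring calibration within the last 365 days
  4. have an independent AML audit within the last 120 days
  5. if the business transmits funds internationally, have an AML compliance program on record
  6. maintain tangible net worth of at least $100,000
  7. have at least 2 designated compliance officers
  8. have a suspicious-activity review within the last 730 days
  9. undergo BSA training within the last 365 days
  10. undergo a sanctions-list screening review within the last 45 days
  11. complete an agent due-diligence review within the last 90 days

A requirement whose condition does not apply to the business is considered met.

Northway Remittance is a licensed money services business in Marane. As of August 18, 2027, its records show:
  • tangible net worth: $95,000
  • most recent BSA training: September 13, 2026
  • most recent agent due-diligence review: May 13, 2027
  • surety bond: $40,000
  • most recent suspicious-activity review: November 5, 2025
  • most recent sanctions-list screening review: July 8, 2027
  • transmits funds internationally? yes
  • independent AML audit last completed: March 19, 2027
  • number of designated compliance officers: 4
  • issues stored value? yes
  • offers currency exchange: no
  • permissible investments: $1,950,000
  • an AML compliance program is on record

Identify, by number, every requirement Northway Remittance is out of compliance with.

1. permissible investments $1,950,000 ≥ $1,875,000 → met
2. condition 'issues stored value' holds; surety bond $40,000 ≥ $25,000 → met
3. condition 'offers currency exchange' does not hold → requirement n/a → met
4. independent AML audit 152 days ago vs limit 120 → not met
5. condition 'transmits funds internationally' holds; AML compliance program present → met
6. tangible net worth $95,000 < $100,000 → not met
7. designated compliance officers 4 ≥ 2 → met
8. suspicious-activity review 651 days ago vs limit 730 → met
9. BSA training 339 days ago vs limit 365 → met
10. sanctions-list screening review 41 days ago vs limit 45 → met
11. agent due-diligence review 97 days ago vs limit 90 → not met
Not met: 4, 6, 11

4, 6, 11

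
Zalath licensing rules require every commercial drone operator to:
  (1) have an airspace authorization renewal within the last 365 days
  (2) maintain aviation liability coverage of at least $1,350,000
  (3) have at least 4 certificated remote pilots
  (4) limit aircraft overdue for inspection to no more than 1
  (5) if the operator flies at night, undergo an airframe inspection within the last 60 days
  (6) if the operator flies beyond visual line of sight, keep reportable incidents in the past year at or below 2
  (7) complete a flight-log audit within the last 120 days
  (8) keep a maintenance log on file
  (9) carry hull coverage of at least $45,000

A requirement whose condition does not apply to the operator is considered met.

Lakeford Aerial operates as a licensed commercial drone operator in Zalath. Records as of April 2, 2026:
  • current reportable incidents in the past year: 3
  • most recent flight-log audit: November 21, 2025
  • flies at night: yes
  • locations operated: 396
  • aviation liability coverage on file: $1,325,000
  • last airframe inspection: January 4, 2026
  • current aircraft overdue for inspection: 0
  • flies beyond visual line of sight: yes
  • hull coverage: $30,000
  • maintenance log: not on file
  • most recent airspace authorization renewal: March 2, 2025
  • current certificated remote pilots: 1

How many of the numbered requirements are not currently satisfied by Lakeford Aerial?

8

1. airspace authorization renewal 396 days ago vs limit 365 → not met
2. aviation liability coverage $1,325,000 < $1,350,000 → not met
3. certificated remote pilots 1 < 4 → not met
4. aircraft overdue for inspection 0 ≤ 1 → met
5. condition 'flies at night' holds; airframe inspection 88 days ago vs limit 60 → not met
6. condition 'flies beyond visual line of sight' holds; reportable incidents in the past year 3 > 2 → not met
7. flight-log audit 132 days ago vs limit 120 → not met
8. maintenance log absent → not met
9. hull coverage $30,000 < $45,000 → not met
Not met: 8 of 9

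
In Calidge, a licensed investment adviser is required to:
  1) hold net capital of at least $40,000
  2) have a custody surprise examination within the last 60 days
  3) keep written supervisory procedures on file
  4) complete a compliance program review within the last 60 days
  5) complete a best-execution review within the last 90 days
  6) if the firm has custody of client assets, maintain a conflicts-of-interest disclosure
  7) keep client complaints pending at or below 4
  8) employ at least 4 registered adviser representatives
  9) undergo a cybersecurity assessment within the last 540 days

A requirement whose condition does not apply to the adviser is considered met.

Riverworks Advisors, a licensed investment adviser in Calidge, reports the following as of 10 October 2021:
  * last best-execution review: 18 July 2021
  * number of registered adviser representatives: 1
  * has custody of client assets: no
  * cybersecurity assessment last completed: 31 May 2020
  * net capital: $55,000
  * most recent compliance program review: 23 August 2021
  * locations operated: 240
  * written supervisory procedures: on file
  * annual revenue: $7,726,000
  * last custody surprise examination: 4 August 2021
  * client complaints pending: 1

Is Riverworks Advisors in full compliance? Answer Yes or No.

No

1. net capital $55,000 ≥ $40,000 → met
2. custody surprise examination 67 days ago vs limit 60 → not met
3. written supervisory procedures present → met
4. compliance program review 48 days ago vs limit 60 → met
5. best-execution review 84 days ago vs limit 90 → met
6. condition 'has custody of client assets' does not hold → requirement n/a → met
7. client complaints pending 1 ≤ 4 → met
8. registered adviser representatives 1 < 4 → not met
9. cybersecurity assessment 497 days ago vs limit 540 → met
Not met: 2, 8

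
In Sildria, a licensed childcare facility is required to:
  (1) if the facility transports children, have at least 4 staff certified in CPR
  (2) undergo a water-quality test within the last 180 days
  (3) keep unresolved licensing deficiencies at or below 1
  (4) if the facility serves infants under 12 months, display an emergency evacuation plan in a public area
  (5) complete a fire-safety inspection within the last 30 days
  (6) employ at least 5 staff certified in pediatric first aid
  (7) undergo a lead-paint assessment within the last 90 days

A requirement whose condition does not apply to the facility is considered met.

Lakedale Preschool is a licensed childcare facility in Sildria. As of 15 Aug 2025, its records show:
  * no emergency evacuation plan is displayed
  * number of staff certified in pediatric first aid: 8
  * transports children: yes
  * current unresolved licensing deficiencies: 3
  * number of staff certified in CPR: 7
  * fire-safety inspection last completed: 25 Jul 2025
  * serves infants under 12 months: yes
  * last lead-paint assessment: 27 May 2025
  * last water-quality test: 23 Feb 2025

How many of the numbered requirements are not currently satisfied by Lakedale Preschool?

1. condition 'transports children' holds; staff certified in CPR 7 ≥ 4 → met
2. water-quality test 173 days ago vs limit 180 → met
3. unresolved licensing deficiencies 3 > 1 → not met
4. condition 'serves infants under 12 months' holds; emergency evacuation plan absent → not met
5. fire-safety inspection 21 days ago vs limit 30 → met
6. staff certified in pediatric first aid 8 ≥ 5 → met
7. lead-paint assessment 80 days ago vs limit 90 → met
Not met: 2 of 7

2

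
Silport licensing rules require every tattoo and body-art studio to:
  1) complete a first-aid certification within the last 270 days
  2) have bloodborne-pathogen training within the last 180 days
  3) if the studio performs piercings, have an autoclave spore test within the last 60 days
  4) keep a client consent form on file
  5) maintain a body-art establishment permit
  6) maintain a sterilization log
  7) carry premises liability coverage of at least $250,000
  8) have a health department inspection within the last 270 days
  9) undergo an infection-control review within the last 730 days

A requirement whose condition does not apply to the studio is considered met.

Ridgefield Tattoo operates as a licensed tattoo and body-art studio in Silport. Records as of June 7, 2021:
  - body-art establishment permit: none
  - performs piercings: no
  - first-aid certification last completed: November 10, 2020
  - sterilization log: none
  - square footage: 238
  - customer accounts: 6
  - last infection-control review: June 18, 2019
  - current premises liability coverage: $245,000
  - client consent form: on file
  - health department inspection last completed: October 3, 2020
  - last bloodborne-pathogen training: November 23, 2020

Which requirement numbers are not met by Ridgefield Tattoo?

2, 5, 6, 7

1. first-aid certification 209 days ago vs limit 270 → met
2. bloodborne-pathogen training 196 days ago vs limit 180 → not met
3. condition 'performs piercings' does not hold → requirement n/a → met
4. client consent form present → met
5. body-art establishment permit absent → not met
6. sterilization log absent → not met
7. premises liability coverage $245,000 < $250,000 → not met
8. health department inspection 247 days ago vs limit 270 → met
9. infection-control review 720 days ago vs limit 730 → met
Not met: 2, 5, 6, 7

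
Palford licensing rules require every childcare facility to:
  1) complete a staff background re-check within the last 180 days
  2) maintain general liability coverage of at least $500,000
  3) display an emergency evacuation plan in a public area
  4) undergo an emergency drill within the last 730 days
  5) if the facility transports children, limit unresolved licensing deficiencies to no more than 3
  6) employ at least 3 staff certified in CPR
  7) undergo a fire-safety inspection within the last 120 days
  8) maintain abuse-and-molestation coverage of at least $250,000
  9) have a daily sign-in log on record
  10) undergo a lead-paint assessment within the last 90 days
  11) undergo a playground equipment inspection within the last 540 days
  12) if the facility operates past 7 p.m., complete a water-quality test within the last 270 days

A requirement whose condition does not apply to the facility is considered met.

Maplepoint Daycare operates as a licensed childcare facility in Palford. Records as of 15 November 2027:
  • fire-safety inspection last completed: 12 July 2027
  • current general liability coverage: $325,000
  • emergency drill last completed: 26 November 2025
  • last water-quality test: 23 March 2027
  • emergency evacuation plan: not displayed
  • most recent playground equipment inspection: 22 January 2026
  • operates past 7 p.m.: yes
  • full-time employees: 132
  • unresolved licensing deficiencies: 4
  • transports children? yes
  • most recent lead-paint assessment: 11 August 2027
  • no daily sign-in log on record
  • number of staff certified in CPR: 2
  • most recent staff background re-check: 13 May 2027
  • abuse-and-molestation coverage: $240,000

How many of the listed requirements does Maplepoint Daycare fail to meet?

10

1. staff background re-check 186 days ago vs limit 180 → not met
2. general liability coverage $325,000 < $500,000 → not met
3. emergency evacuation plan absent → not met
4. emergency drill 719 days ago vs limit 730 → met
5. condition 'transports children' holds; unresolved licensing deficiencies 4 > 3 → not met
6. staff certified in CPR 2 < 3 → not met
7. fire-safety inspection 126 days ago vs limit 120 → not met
8. abuse-and-molestation coverage $240,000 < $250,000 → not met
9. daily sign-in log absent → not met
10. lead-paint assessment 96 days ago vs limit 90 → not met
11. playground equipment inspection 662 days ago vs limit 540 → not met
12. condition 'operates past 7 p.m.' holds; water-quality test 237 days ago vs limit 270 → met
Not met: 10 of 12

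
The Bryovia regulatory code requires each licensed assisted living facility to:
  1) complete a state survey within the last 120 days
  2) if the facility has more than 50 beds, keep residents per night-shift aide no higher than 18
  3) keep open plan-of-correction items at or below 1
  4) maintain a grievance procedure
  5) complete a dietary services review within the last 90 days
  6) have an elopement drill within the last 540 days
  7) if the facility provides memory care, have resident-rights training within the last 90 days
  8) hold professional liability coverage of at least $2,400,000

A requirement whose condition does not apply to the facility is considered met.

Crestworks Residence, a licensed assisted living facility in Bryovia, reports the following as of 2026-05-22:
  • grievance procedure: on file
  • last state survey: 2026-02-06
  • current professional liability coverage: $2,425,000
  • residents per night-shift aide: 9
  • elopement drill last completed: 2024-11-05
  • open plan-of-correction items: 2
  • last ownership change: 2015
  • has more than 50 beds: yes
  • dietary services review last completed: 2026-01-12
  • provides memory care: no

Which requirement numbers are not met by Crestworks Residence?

1. state survey 105 days ago vs limit 120 → met
2. condition 'has more than 50 beds' holds; residents per night-shift aide 9 ≤ 18 → met
3. open plan-of-correction items 2 > 1 → not met
4. grievance procedure present → met
5. dietary services review 130 days ago vs limit 90 → not met
6. elopement drill 563 days ago vs limit 540 → not met
7. condition 'provides memory care' does not hold → requirement n/a → met
8. professional liability coverage $2,425,000 ≥ $2,400,000 → met
Not met: 3, 5, 6

3, 5, 6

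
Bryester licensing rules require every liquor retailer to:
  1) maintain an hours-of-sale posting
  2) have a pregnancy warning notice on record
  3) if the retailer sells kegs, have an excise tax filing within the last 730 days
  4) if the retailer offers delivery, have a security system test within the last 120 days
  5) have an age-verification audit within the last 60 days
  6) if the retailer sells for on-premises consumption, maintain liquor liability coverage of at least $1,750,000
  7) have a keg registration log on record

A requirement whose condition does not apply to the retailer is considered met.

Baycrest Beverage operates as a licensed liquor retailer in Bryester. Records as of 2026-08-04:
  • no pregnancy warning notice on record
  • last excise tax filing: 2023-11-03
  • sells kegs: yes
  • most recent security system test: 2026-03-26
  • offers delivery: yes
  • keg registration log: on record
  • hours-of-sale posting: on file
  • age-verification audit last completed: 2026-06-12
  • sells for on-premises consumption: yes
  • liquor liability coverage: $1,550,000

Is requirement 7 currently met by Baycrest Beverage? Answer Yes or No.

7. keg registration log present → met

Yes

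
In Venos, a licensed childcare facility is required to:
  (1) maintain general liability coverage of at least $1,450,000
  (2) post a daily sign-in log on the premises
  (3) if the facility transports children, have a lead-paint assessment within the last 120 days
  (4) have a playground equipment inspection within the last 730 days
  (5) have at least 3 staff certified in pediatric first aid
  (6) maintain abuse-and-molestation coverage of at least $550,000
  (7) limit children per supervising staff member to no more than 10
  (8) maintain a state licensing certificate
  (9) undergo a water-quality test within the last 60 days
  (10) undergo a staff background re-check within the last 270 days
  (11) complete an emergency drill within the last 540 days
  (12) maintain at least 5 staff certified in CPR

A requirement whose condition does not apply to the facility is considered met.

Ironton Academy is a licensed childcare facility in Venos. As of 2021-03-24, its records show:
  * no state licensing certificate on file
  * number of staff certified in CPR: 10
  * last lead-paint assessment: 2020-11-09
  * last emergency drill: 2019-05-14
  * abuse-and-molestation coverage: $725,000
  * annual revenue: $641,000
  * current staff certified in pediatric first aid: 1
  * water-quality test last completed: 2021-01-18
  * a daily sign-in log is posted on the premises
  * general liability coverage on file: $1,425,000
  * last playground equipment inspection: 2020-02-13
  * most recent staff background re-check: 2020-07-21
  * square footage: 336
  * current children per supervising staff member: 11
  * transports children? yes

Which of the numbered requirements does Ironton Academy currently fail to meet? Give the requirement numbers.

1. general liability coverage $1,425,000 < $1,450,000 → not met
2. daily sign-in log present → met
3. condition 'transports children' holds; lead-paint assessment 135 days ago vs limit 120 → not met
4. playground equipment inspection 405 days ago vs limit 730 → met
5. staff certified in pediatric first aid 1 < 3 → not met
6. abuse-and-molestation coverage $725,000 ≥ $550,000 → met
7. children per supervising staff member 11 > 10 → not met
8. state licensing certificate absent → not met
9. water-quality test 65 days ago vs limit 60 → not met
10. staff background re-check 246 days ago vs limit 270 → met
11. emergency drill 680 days ago vs limit 540 → not met
12. staff certified in CPR 10 ≥ 5 → met
Not met: 1, 3, 5, 7, 8, 9, 11

1, 3, 5, 7, 8, 9, 11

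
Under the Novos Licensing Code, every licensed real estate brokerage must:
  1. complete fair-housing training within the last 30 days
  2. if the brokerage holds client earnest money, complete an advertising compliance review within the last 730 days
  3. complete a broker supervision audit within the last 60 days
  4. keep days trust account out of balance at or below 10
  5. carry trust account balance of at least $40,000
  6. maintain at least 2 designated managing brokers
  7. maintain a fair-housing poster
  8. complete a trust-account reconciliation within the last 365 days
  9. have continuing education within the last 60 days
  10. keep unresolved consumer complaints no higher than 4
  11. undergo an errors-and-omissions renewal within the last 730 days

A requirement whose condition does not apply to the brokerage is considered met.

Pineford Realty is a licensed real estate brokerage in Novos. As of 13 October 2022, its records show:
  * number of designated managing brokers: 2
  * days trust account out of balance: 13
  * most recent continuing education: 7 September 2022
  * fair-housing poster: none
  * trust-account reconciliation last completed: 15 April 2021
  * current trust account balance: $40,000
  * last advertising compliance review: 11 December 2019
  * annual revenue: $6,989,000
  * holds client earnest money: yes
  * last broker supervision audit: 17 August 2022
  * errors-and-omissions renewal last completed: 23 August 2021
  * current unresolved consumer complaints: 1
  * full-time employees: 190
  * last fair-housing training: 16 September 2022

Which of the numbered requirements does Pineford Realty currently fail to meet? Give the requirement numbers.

2, 4, 7, 8

1. fair-housing training 27 days ago vs limit 30 → met
2. condition 'holds client earnest money' holds; advertising compliance review 1037 days ago vs limit 730 → not met
3. broker supervision audit 57 days ago vs limit 60 → met
4. days trust account out of balance 13 > 10 → not met
5. trust account balance $40,000 ≥ $40,000 → met
6. designated managing brokers 2 ≥ 2 → met
7. fair-housing poster absent → not met
8. trust-account reconciliation 546 days ago vs limit 365 → not met
9. continuing education 36 days ago vs limit 60 → met
10. unresolved consumer complaints 1 ≤ 4 → met
11. errors-and-omissions renewal 416 days ago vs limit 730 → met
Not met: 2, 4, 7, 8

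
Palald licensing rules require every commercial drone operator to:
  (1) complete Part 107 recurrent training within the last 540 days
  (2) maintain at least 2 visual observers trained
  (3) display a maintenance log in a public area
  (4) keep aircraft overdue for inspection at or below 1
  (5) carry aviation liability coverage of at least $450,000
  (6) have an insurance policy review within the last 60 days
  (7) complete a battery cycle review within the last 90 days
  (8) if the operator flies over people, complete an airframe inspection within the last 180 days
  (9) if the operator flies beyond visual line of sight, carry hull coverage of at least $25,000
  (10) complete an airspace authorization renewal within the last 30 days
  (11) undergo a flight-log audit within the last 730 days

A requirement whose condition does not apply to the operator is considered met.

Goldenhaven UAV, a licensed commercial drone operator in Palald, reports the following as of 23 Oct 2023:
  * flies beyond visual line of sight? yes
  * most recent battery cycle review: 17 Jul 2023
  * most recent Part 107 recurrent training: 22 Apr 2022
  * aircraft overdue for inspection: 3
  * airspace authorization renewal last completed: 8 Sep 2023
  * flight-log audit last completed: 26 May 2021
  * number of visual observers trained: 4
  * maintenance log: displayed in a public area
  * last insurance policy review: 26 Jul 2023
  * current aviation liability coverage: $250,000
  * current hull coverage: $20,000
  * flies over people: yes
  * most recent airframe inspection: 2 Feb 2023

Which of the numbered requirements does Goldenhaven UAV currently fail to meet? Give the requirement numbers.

1. Part 107 recurrent training 549 days ago vs limit 540 → not met
2. visual observers trained 4 ≥ 2 → met
3. maintenance log present → met
4. aircraft overdue for inspection 3 > 1 → not met
5. aviation liability coverage $250,000 < $450,000 → not met
6. insurance policy review 89 days ago vs limit 60 → not met
7. battery cycle review 98 days ago vs limit 90 → not met
8. condition 'flies over people' holds; airframe inspection 263 days ago vs limit 180 → not met
9. condition 'flies beyond visual line of sight' holds; hull coverage $20,000 < $25,000 → not met
10. airspace authorization renewal 45 days ago vs limit 30 → not met
11. flight-log audit 880 days ago vs limit 730 → not met
Not met: 1, 4, 5, 6, 7, 8, 9, 10, 11

1, 4, 5, 6, 7, 8, 9, 10, 11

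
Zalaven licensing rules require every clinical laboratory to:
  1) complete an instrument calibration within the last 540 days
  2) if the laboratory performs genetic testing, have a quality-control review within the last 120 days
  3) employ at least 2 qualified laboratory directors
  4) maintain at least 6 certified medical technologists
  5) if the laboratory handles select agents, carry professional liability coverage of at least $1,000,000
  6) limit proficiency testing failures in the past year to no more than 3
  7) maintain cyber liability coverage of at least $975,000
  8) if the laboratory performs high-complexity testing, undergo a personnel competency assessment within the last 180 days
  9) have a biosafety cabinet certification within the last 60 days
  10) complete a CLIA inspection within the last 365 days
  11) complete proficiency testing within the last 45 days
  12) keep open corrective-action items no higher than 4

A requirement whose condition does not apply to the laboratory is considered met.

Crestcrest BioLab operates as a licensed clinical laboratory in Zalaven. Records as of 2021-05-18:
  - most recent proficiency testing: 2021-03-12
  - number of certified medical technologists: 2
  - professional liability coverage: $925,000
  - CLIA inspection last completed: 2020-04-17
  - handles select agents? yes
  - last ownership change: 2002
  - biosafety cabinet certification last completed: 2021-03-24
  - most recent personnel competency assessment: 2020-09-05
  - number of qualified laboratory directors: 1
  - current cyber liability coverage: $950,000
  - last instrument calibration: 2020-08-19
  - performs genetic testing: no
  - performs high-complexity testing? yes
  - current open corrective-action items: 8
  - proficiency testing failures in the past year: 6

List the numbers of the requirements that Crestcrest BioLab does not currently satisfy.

1. instrument calibration 272 days ago vs limit 540 → met
2. condition 'performs genetic testing' does not hold → requirement n/a → met
3. qualified laboratory directors 1 < 2 → not met
4. certified medical technologists 2 < 6 → not met
5. condition 'handles select agents' holds; professional liability coverage $925,000 < $1,000,000 → not met
6. proficiency testing failures in the past year 6 > 3 → not met
7. cyber liability coverage $950,000 < $975,000 → not met
8. condition 'performs high-complexity testing' holds; personnel competency assessment 255 days ago vs limit 180 → not met
9. biosafety cabinet certification 55 days ago vs limit 60 → met
10. CLIA inspection 396 days ago vs limit 365 → not met
11. proficiency testing 67 days ago vs limit 45 → not met
12. open corrective-action items 8 > 4 → not met
Not met: 3, 4, 5, 6, 7, 8, 10, 11, 12

3, 4, 5, 6, 7, 8, 10, 11, 12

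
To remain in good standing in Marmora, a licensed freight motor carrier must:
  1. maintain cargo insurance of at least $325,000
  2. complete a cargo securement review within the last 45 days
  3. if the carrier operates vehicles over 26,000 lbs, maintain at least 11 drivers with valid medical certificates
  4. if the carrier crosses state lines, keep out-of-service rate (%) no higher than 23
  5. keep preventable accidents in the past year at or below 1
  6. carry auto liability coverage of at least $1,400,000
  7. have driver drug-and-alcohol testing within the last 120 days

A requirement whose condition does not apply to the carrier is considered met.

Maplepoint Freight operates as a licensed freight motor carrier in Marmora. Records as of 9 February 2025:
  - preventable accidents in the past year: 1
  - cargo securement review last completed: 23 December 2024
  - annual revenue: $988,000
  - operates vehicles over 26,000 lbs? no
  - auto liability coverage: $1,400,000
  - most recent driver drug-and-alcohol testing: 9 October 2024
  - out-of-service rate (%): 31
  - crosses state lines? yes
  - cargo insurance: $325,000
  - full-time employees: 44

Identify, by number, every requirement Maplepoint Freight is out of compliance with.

1. cargo insurance $325,000 ≥ $325,000 → met
2. cargo securement review 48 days ago vs limit 45 → not met
3. condition 'operates vehicles over 26,000 lbs' does not hold → requirement n/a → met
4. condition 'crosses state lines' holds; out-of-service rate (%) 31 > 23 → not met
5. preventable accidents in the past year 1 ≤ 1 → met
6. auto liability coverage $1,400,000 ≥ $1,400,000 → met
7. driver drug-and-alcohol testing 123 days ago vs limit 120 → not met
Not met: 2, 4, 7

2, 4, 7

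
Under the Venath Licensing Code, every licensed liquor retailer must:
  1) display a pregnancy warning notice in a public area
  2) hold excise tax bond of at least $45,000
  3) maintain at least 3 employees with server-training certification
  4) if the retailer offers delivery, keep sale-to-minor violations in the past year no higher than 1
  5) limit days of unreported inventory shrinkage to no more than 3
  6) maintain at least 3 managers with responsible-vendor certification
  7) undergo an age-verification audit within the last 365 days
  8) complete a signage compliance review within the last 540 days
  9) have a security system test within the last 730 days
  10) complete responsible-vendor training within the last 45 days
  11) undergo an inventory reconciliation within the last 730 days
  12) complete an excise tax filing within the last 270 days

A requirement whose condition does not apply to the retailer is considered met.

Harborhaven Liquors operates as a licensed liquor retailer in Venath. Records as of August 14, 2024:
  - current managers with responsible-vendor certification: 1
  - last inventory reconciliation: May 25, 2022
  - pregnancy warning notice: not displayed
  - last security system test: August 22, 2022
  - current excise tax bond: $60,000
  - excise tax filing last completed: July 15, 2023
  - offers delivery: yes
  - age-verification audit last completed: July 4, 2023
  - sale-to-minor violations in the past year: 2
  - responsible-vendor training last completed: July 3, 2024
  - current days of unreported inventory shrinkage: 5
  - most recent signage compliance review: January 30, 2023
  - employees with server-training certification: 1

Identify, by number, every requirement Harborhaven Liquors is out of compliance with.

1, 3, 4, 5, 6, 7, 8, 11, 12

1. pregnancy warning notice absent → not met
2. excise tax bond $60,000 ≥ $45,000 → met
3. employees with server-training certification 1 < 3 → not met
4. condition 'offers delivery' holds; sale-to-minor violations in the past year 2 > 1 → not met
5. days of unreported inventory shrinkage 5 > 3 → not met
6. managers with responsible-vendor certification 1 < 3 → not met
7. age-verification audit 407 days ago vs limit 365 → not met
8. signage compliance review 562 days ago vs limit 540 → not met
9. security system test 723 days ago vs limit 730 → met
10. responsible-vendor training 42 days ago vs limit 45 → met
11. inventory reconciliation 812 days ago vs limit 730 → not met
12. excise tax filing 396 days ago vs limit 270 → not met
Not met: 1, 3, 4, 5, 6, 7, 8, 11, 12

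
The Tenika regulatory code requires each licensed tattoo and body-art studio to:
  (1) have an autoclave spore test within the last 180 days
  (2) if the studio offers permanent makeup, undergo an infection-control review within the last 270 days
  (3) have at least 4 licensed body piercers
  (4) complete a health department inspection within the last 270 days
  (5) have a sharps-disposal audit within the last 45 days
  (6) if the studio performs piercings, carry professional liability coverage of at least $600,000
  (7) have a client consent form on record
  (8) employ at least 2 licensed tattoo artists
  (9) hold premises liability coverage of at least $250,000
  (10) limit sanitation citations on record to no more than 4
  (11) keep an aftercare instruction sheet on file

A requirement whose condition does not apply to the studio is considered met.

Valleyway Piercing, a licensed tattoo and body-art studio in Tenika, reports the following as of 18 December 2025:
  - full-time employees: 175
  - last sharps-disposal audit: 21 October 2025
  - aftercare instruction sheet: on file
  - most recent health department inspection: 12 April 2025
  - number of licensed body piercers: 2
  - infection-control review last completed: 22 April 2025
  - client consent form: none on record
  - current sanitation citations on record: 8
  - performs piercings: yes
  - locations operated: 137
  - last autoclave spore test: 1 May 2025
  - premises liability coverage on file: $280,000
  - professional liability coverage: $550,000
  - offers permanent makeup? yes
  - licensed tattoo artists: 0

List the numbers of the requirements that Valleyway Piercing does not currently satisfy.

1. autoclave spore test 231 days ago vs limit 180 → not met
2. condition 'offers permanent makeup' holds; infection-control review 240 days ago vs limit 270 → met
3. licensed body piercers 2 < 4 → not met
4. health department inspection 250 days ago vs limit 270 → met
5. sharps-disposal audit 58 days ago vs limit 45 → not met
6. condition 'performs piercings' holds; professional liability coverage $550,000 < $600,000 → not met
7. client consent form absent → not met
8. licensed tattoo artists 0 < 2 → not met
9. premises liability coverage $280,000 ≥ $250,000 → met
10. sanitation citations on record 8 > 4 → not met
11. aftercare instruction sheet present → met
Not met: 1, 3, 5, 6, 7, 8, 10

1, 3, 5, 6, 7, 8, 10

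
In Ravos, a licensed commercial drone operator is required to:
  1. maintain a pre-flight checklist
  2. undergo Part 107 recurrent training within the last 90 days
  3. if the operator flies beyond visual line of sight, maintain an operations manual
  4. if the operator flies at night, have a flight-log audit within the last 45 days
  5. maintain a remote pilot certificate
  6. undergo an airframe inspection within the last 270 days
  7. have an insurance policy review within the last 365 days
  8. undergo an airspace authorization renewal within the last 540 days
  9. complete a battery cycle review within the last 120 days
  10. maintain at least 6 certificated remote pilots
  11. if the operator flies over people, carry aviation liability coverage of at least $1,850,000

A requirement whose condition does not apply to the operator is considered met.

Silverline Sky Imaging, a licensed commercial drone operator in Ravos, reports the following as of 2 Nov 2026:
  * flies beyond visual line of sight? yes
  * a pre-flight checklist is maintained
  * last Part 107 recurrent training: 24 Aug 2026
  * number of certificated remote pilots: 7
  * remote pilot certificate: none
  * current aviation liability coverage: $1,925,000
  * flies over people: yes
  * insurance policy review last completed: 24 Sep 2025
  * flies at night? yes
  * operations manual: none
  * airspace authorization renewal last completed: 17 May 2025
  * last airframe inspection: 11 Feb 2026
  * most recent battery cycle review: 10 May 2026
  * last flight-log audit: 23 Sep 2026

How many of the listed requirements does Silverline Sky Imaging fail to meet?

4

1. pre-flight checklist present → met
2. Part 107 recurrent training 70 days ago vs limit 90 → met
3. condition 'flies beyond visual line of sight' holds; operations manual absent → not met
4. condition 'flies at night' holds; flight-log audit 40 days ago vs limit 45 → met
5. remote pilot certificate absent → not met
6. airframe inspection 264 days ago vs limit 270 → met
7. insurance policy review 404 days ago vs limit 365 → not met
8. airspace authorization renewal 534 days ago vs limit 540 → met
9. battery cycle review 176 days ago vs limit 120 → not met
10. certificated remote pilots 7 ≥ 6 → met
11. condition 'flies over people' holds; aviation liability coverage $1,925,000 ≥ $1,850,000 → met
Not met: 4 of 11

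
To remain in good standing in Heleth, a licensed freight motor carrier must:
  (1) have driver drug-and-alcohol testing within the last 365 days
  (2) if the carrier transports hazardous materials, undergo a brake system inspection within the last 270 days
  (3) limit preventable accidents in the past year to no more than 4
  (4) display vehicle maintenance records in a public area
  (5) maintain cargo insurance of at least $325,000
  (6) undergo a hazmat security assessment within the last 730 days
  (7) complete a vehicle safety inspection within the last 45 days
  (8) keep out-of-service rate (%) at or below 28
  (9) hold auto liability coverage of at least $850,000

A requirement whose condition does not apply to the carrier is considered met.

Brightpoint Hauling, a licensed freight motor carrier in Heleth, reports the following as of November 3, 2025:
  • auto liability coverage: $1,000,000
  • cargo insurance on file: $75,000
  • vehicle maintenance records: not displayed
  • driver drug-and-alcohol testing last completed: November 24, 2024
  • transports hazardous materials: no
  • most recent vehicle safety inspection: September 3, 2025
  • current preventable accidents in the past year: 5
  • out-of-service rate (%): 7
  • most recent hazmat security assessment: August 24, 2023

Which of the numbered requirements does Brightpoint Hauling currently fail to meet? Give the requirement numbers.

3, 4, 5, 6, 7

1. driver drug-and-alcohol testing 344 days ago vs limit 365 → met
2. condition 'transports hazardous materials' does not hold → requirement n/a → met
3. preventable accidents in the past year 5 > 4 → not met
4. vehicle maintenance records absent → not met
5. cargo insurance $75,000 < $325,000 → not met
6. hazmat security assessment 802 days ago vs limit 730 → not met
7. vehicle safety inspection 61 days ago vs limit 45 → not met
8. out-of-service rate (%) 7 ≤ 28 → met
9. auto liability coverage $1,000,000 ≥ $850,000 → met
Not met: 3, 4, 5, 6, 7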